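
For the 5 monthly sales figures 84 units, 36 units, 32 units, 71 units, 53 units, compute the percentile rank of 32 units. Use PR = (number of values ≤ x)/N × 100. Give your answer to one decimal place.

20.0

N = 5.
Strictly below 32: 0. Equal to 32: 1.
PR = 1/5 × 100 = 20.0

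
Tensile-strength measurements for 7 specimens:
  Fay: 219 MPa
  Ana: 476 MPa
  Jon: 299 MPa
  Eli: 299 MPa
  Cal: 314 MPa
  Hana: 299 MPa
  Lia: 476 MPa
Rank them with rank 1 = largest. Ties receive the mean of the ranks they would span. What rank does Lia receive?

Sorted (descending): 476, 476, 314, 299, 299, 299, 219
The 2 values of 476 occupy positions 1–2 → average rank (1+2)/2 = 1.5.
The 3 values of 299 occupy positions 4–6 → average rank 5.
Lia has value 476 MPa → rank 1.5.

1.5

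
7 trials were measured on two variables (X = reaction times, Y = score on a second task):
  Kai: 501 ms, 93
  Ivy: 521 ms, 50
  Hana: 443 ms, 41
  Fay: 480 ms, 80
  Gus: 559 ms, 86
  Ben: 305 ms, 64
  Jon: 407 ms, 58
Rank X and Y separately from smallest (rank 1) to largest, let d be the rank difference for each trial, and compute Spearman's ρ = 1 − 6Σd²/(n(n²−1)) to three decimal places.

Ranks of variable 1: 5, 6, 3, 4, 7, 1, 2
Ranks of variable 2: 7, 2, 1, 5, 6, 4, 3
d = r₁ − r₂: -2, 4, 2, -1, 1, -3, -1
d²: 4, 16, 4, 1, 1, 9, 1; Σd² = 36
ρ = 1 − 6·36/(7·48) = 1 − 216/336 = 0.357

0.357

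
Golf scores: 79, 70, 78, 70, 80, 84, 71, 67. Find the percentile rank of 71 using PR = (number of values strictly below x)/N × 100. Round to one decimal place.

37.5

N = 8.
Strictly below 71: 3. Equal to 71: 1.
PR = 3/8 × 100 = 37.5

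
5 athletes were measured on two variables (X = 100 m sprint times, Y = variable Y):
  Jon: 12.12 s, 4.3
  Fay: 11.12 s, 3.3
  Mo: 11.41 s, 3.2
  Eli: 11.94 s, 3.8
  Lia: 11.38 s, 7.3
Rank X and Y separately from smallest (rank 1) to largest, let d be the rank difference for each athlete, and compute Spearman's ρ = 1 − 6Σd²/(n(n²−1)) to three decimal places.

Ranks of variable 1: 5, 1, 3, 4, 2
Ranks of variable 2: 4, 2, 1, 3, 5
d = r₁ − r₂: 1, -1, 2, 1, -3
d²: 1, 1, 4, 1, 9; Σd² = 16
ρ = 1 − 6·16/(5·24) = 1 − 96/120 = 0.200

0.200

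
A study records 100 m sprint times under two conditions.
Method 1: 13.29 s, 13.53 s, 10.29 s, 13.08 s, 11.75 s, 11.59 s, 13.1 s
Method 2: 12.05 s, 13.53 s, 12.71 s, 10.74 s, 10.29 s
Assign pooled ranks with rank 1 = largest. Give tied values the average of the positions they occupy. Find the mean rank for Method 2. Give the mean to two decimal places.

Sorted (descending): 13.53, 13.53, 13.29, 13.1, 13.08, 12.71, 12.05, 11.75, 11.59, 10.74, 10.29, 10.29
The 2 values of 13.53 occupy positions 1–2 → average rank (1+2)/2 = 1.5.
The 2 values of 10.29 occupy positions 11–12 → average rank (11+12)/2 = 11.5.
Method 2 values → pooled ranks: 12.05→7, 13.53→1.5, 12.71→6, 10.74→10, 10.29→11.5
Mean rank = (7 + 1.5 + 6 + 10 + 11.5) / 5 = 7.20

7.20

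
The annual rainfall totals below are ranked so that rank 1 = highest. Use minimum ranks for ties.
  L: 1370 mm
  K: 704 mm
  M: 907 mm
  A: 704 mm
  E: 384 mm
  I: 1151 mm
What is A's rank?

Sorted (descending): 1370, 1151, 907, 704, 704, 384
The 2 values of 704 occupy positions 4–5 → each gets rank 4.
A has value 704 mm → rank 4.

4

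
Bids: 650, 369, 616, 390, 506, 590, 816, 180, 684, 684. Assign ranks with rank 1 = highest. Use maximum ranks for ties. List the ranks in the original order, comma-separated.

Sorted (descending): 816, 684, 684, 650, 616, 590, 506, 390, 369, 180
The 2 values of 684 occupy positions 2–3 → each gets rank 3.

4, 9, 5, 8, 7, 6, 1, 10, 3, 3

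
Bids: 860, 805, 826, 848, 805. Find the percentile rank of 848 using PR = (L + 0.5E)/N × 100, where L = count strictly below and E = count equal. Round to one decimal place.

70.0

N = 5.
Strictly below 848: 3. Equal to 848: 1.
PR = (3 + 0.5·1)/5 × 100 = 70.0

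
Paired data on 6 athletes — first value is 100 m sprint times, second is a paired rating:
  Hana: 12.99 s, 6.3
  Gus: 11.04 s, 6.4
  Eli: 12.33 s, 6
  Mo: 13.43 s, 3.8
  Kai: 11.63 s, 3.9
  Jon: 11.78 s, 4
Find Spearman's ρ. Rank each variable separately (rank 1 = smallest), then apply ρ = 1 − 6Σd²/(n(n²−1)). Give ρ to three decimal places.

Ranks of variable 1: 5, 1, 4, 6, 2, 3
Ranks of variable 2: 5, 6, 4, 1, 2, 3
d = r₁ − r₂: 0, -5, 0, 5, 0, 0
d²: 0, 25, 0, 25, 0, 0; Σd² = 50
ρ = 1 − 6·50/(6·35) = 1 − 300/210 = -0.429

-0.429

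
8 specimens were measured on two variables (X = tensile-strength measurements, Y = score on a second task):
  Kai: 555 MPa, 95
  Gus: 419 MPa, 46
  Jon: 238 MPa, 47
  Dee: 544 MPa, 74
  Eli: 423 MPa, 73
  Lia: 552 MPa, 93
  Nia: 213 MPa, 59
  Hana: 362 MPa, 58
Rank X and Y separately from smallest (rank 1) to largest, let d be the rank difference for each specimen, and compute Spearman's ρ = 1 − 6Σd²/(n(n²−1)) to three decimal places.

Ranks of variable 1: 8, 4, 2, 6, 5, 7, 1, 3
Ranks of variable 2: 8, 1, 2, 6, 5, 7, 4, 3
d = r₁ − r₂: 0, 3, 0, 0, 0, 0, -3, 0
d²: 0, 9, 0, 0, 0, 0, 9, 0; Σd² = 18
ρ = 1 − 6·18/(8·63) = 1 − 108/504 = 0.786

0.786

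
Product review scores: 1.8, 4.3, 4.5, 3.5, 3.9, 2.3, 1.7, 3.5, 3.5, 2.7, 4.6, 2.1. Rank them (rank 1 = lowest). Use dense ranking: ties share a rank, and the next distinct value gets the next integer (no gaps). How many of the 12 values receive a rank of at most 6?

Sorted (ascending): 1.7, 1.8, 2.1, 2.3, 2.7, 3.5, 3.5, 3.5, 3.9, 4.3, 4.5, 4.6
The 3 values of 3.5 share dense rank 6.
Remaining distinct values take the next consecutive integers.
Ranks ≤ 6: {1, 2, 3, 4, 5, 6, 6, 6} → 8 values.

8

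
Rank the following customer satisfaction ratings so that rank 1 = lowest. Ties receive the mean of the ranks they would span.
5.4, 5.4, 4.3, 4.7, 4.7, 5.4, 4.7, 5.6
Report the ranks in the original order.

Sorted (ascending): 4.3, 4.7, 4.7, 4.7, 5.4, 5.4, 5.4, 5.6
The 3 values of 4.7 occupy positions 2–4 → average rank 3.
The 3 values of 5.4 occupy positions 5–7 → average rank 6.

6, 6, 1, 3, 3, 6, 3, 8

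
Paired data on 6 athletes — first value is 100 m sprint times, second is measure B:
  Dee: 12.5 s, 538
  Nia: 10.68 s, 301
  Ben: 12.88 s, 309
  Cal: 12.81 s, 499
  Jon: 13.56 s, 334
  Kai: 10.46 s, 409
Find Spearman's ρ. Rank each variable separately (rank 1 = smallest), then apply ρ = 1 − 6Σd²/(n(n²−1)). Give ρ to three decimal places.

Ranks of variable 1: 3, 2, 5, 4, 6, 1
Ranks of variable 2: 6, 1, 2, 5, 3, 4
d = r₁ − r₂: -3, 1, 3, -1, 3, -3
d²: 9, 1, 9, 1, 9, 9; Σd² = 38
ρ = 1 − 6·38/(6·35) = 1 − 228/210 = -0.086

-0.086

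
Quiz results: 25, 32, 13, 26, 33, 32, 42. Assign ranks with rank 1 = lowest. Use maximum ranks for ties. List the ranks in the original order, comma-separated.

2, 5, 1, 3, 6, 5, 7

Sorted (ascending): 13, 25, 26, 32, 32, 33, 42
The 2 values of 32 occupy positions 4–5 → each gets rank 5.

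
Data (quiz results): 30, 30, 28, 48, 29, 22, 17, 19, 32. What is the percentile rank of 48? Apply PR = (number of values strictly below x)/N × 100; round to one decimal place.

N = 9.
Strictly below 48: 8. Equal to 48: 1.
PR = 8/9 × 100 = 88.9

88.9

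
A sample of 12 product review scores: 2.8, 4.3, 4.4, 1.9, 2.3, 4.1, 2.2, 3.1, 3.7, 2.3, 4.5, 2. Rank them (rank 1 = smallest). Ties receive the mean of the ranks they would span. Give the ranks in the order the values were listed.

6, 10, 11, 1, 4.5, 9, 3, 7, 8, 4.5, 12, 2

Sorted (ascending): 1.9, 2, 2.2, 2.3, 2.3, 2.8, 3.1, 3.7, 4.1, 4.3, 4.4, 4.5
The 2 values of 2.3 occupy positions 4–5 → average rank (4+5)/2 = 4.5.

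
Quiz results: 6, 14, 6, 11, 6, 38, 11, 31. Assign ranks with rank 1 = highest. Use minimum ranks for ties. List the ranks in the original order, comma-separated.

6, 3, 6, 4, 6, 1, 4, 2

Sorted (descending): 38, 31, 14, 11, 11, 6, 6, 6
The 2 values of 11 occupy positions 4–5 → each gets rank 4.
The 3 values of 6 occupy positions 6–8 → each gets rank 6.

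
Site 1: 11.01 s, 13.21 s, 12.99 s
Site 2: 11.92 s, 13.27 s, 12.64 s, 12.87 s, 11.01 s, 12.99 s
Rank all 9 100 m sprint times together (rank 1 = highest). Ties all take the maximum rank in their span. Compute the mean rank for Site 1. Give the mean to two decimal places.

Sorted (descending): 13.27, 13.21, 12.99, 12.99, 12.87, 12.64, 11.92, 11.01, 11.01
The 2 values of 12.99 occupy positions 3–4 → each gets rank 4.
The 2 values of 11.01 occupy positions 8–9 → each gets rank 9.
Site 1 values → pooled ranks: 11.01→9, 13.21→2, 12.99→4
Mean rank = (9 + 2 + 4) / 3 = 5.00

5.00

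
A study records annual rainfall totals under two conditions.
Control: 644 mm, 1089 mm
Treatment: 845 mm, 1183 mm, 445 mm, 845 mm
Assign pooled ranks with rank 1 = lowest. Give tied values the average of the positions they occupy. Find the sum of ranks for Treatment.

Sorted (ascending): 445, 644, 845, 845, 1089, 1183
The 2 values of 845 occupy positions 3–4 → average rank (3+4)/2 = 3.5.
Treatment values → pooled ranks: 845→3.5, 1183→6, 445→1, 845→3.5
Rank sum = 3.5 + 6 + 1 + 3.5 = 14

14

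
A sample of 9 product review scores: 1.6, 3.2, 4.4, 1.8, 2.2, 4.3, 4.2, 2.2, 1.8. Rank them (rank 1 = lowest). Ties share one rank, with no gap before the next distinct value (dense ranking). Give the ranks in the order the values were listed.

1, 4, 7, 2, 3, 6, 5, 3, 2

Sorted (ascending): 1.6, 1.8, 1.8, 2.2, 2.2, 3.2, 4.2, 4.3, 4.4
The 2 values of 1.8 share dense rank 2.
The 2 values of 2.2 share dense rank 3.
Remaining distinct values take the next consecutive integers.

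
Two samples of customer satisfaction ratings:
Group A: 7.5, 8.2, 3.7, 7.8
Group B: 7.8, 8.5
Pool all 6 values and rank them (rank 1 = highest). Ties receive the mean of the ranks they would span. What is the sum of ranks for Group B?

4.5

Sorted (descending): 8.5, 8.2, 7.8, 7.8, 7.5, 3.7
The 2 values of 7.8 occupy positions 3–4 → average rank (3+4)/2 = 3.5.
Group B values → pooled ranks: 7.8→3.5, 8.5→1
Rank sum = 3.5 + 1 = 4.5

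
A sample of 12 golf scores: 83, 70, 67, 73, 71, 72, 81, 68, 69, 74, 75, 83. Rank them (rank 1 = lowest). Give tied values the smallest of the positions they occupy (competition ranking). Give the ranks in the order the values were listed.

Sorted (ascending): 67, 68, 69, 70, 71, 72, 73, 74, 75, 81, 83, 83
The 2 values of 83 occupy positions 11–12 → each gets rank 11.

11, 4, 1, 7, 5, 6, 10, 2, 3, 8, 9, 11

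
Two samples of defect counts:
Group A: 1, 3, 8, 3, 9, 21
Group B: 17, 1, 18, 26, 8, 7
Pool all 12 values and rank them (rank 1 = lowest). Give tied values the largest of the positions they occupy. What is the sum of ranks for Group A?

Sorted (ascending): 1, 1, 3, 3, 7, 8, 8, 9, 17, 18, 21, 26
The 2 values of 1 occupy positions 1–2 → each gets rank 2.
The 2 values of 3 occupy positions 3–4 → each gets rank 4.
The 2 values of 8 occupy positions 6–7 → each gets rank 7.
Group A values → pooled ranks: 1→2, 3→4, 8→7, 3→4, 9→8, 21→11
Rank sum = 2 + 4 + 7 + 4 + 8 + 11 = 36

36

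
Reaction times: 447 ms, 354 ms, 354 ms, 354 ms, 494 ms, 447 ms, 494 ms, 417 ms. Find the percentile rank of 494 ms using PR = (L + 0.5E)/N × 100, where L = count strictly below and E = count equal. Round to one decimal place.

87.5

N = 8.
Strictly below 494: 6. Equal to 494: 2.
PR = (6 + 0.5·2)/8 × 100 = 87.5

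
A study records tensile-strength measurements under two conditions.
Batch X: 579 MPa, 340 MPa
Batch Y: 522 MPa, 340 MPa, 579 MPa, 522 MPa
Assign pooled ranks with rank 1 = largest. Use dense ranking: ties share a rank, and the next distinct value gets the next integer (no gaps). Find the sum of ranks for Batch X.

Sorted (descending): 579, 579, 522, 522, 340, 340
The 2 values of 579 share dense rank 1.
The 2 values of 522 share dense rank 2.
The 2 values of 340 share dense rank 3.
Batch X values → pooled ranks: 579→1, 340→3
Rank sum = 1 + 3 = 4

4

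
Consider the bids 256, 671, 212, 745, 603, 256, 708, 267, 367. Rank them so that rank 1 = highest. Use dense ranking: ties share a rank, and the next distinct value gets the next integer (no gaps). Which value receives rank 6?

267

Sorted (descending): 745, 708, 671, 603, 367, 267, 256, 256, 212
The 2 values of 256 share dense rank 7.
Remaining distinct values take the next consecutive integers.
Rank 6 → value 267.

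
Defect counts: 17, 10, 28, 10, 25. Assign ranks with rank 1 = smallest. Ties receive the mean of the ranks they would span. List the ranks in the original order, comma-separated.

Sorted (ascending): 10, 10, 17, 25, 28
The 2 values of 10 occupy positions 1–2 → average rank (1+2)/2 = 1.5.

3, 1.5, 5, 1.5, 4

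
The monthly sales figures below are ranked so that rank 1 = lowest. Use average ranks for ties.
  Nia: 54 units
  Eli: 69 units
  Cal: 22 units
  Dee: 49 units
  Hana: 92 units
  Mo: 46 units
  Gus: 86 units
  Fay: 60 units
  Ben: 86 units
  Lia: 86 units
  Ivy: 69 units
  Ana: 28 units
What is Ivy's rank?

7.5

Sorted (ascending): 22, 28, 46, 49, 54, 60, 69, 69, 86, 86, 86, 92
The 2 values of 69 occupy positions 7–8 → average rank (7+8)/2 = 7.5.
The 3 values of 86 occupy positions 9–11 → average rank 10.
Ivy has value 69 units → rank 7.5.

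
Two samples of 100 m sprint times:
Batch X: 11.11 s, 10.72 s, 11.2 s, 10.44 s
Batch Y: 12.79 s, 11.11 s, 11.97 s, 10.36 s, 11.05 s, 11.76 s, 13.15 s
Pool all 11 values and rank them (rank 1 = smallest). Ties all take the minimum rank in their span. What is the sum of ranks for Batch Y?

Sorted (ascending): 10.36, 10.44, 10.72, 11.05, 11.11, 11.11, 11.2, 11.76, 11.97, 12.79, 13.15
The 2 values of 11.11 occupy positions 5–6 → each gets rank 5.
Batch Y values → pooled ranks: 12.79→10, 11.11→5, 11.97→9, 10.36→1, 11.05→4, 11.76→8, 13.15→11
Rank sum = 10 + 5 + 9 + 1 + 4 + 8 + 11 = 48

48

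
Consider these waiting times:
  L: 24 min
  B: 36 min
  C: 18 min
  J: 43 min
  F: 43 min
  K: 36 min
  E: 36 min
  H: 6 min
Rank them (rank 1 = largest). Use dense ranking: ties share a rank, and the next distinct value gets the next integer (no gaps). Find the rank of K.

2

Sorted (descending): 43, 43, 36, 36, 36, 24, 18, 6
The 2 values of 43 share dense rank 1.
The 3 values of 36 share dense rank 2.
Remaining distinct values take the next consecutive integers.
K has value 36 min → rank 2.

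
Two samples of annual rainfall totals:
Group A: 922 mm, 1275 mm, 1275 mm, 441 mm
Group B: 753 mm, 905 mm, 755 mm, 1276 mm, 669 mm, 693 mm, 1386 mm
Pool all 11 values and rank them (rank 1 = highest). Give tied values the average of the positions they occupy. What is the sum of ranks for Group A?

Sorted (descending): 1386, 1276, 1275, 1275, 922, 905, 755, 753, 693, 669, 441
The 2 values of 1275 occupy positions 3–4 → average rank (3+4)/2 = 3.5.
Group A values → pooled ranks: 922→5, 1275→3.5, 1275→3.5, 441→11
Rank sum = 5 + 3.5 + 3.5 + 11 = 23

23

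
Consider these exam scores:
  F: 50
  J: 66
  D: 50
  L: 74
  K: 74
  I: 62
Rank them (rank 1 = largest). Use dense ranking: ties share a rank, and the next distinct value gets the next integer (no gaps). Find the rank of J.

Sorted (descending): 74, 74, 66, 62, 50, 50
The 2 values of 74 share dense rank 1.
The 2 values of 50 share dense rank 4.
Remaining distinct values take the next consecutive integers.
J has value 66 → rank 2.

2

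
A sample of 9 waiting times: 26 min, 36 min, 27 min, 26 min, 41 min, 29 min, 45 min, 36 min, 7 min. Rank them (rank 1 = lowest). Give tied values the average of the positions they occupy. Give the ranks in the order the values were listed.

Sorted (ascending): 7, 26, 26, 27, 29, 36, 36, 41, 45
The 2 values of 26 occupy positions 2–3 → average rank (2+3)/2 = 2.5.
The 2 values of 36 occupy positions 6–7 → average rank (6+7)/2 = 6.5.

2.5, 6.5, 4, 2.5, 8, 5, 9, 6.5, 1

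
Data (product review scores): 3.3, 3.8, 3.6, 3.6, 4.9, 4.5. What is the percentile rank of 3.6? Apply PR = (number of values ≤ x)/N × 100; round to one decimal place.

N = 6.
Strictly below 3.6: 1. Equal to 3.6: 2.
PR = 3/6 × 100 = 50.0

50.0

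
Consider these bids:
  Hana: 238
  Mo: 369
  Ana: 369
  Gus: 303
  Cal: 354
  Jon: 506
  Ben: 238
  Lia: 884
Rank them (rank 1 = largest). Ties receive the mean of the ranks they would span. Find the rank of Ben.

Sorted (descending): 884, 506, 369, 369, 354, 303, 238, 238
The 2 values of 369 occupy positions 3–4 → average rank (3+4)/2 = 3.5.
The 2 values of 238 occupy positions 7–8 → average rank (7+8)/2 = 7.5.
Ben has value 238 → rank 7.5.

7.5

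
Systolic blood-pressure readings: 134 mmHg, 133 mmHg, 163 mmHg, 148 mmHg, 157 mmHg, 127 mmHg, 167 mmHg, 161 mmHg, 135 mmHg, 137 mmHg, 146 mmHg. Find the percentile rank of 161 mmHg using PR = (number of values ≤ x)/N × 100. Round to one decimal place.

N = 11.
Strictly below 161: 8. Equal to 161: 1.
PR = 9/11 × 100 = 81.8

81.8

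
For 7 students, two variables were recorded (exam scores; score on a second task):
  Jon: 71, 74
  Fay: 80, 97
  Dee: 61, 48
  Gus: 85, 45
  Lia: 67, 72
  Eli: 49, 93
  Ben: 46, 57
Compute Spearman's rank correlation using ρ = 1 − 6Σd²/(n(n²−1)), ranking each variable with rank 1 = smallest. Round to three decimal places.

Ranks of variable 1: 5, 6, 3, 7, 4, 2, 1
Ranks of variable 2: 5, 7, 2, 1, 4, 6, 3
d = r₁ − r₂: 0, -1, 1, 6, 0, -4, -2
d²: 0, 1, 1, 36, 0, 16, 4; Σd² = 58
ρ = 1 − 6·58/(7·48) = 1 − 348/336 = -0.036

-0.036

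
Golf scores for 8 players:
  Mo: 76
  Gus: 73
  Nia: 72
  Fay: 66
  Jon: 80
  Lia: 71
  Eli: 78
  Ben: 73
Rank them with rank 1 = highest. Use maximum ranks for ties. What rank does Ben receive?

5

Sorted (descending): 80, 78, 76, 73, 73, 72, 71, 66
The 2 values of 73 occupy positions 4–5 → each gets rank 5.
Ben has value 73 → rank 5.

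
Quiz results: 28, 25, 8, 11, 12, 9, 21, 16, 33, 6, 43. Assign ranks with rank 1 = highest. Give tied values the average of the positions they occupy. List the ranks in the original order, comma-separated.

3, 4, 10, 8, 7, 9, 5, 6, 2, 11, 1

Sorted (descending): 43, 33, 28, 25, 21, 16, 12, 11, 9, 8, 6
No ties — each value takes its position as its rank.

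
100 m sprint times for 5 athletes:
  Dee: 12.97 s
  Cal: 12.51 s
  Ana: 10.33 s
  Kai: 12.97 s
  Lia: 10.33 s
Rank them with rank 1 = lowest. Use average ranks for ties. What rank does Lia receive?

1.5

Sorted (ascending): 10.33, 10.33, 12.51, 12.97, 12.97
The 2 values of 10.33 occupy positions 1–2 → average rank (1+2)/2 = 1.5.
The 2 values of 12.97 occupy positions 4–5 → average rank (4+5)/2 = 4.5.
Lia has value 10.33 s → rank 1.5.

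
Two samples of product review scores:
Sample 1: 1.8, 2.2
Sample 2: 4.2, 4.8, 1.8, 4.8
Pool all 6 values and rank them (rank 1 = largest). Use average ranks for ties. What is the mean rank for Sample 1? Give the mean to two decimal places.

4.75

Sorted (descending): 4.8, 4.8, 4.2, 2.2, 1.8, 1.8
The 2 values of 4.8 occupy positions 1–2 → average rank (1+2)/2 = 1.5.
The 2 values of 1.8 occupy positions 5–6 → average rank (5+6)/2 = 5.5.
Sample 1 values → pooled ranks: 1.8→5.5, 2.2→4
Mean rank = (5.5 + 4) / 2 = 4.75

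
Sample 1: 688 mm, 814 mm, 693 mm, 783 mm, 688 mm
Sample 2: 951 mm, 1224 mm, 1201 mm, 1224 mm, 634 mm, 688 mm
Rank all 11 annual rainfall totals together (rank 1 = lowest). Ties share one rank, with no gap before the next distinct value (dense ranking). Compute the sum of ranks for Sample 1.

16

Sorted (ascending): 634, 688, 688, 688, 693, 783, 814, 951, 1201, 1224, 1224
The 3 values of 688 share dense rank 2.
The 2 values of 1224 share dense rank 8.
Remaining distinct values take the next consecutive integers.
Sample 1 values → pooled ranks: 688→2, 814→5, 693→3, 783→4, 688→2
Rank sum = 2 + 5 + 3 + 4 + 2 = 16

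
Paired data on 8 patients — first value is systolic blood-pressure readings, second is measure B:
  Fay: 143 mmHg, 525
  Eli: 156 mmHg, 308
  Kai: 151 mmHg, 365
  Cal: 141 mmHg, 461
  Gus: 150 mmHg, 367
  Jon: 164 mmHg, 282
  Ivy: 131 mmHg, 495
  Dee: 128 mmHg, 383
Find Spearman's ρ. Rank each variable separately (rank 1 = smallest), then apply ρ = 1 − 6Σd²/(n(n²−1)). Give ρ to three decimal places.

-0.786

Ranks of variable 1: 4, 7, 6, 3, 5, 8, 2, 1
Ranks of variable 2: 8, 2, 3, 6, 4, 1, 7, 5
d = r₁ − r₂: -4, 5, 3, -3, 1, 7, -5, -4
d²: 16, 25, 9, 9, 1, 49, 25, 16; Σd² = 150
ρ = 1 − 6·150/(8·63) = 1 − 900/504 = -0.786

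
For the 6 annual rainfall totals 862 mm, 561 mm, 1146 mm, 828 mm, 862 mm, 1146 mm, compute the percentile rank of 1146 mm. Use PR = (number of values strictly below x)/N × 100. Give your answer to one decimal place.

66.7

N = 6.
Strictly below 1146: 4. Equal to 1146: 2.
PR = 4/6 × 100 = 66.7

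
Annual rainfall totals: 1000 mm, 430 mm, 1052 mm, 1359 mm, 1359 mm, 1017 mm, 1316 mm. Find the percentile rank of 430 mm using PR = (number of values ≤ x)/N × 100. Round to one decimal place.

14.3

N = 7.
Strictly below 430: 0. Equal to 430: 1.
PR = 1/7 × 100 = 14.3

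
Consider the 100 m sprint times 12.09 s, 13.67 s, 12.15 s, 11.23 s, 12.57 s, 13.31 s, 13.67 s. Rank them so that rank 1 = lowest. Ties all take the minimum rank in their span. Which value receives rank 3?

Sorted (ascending): 11.23, 12.09, 12.15, 12.57, 13.31, 13.67, 13.67
The 2 values of 13.67 occupy positions 6–7 → each gets rank 6.
Rank 3 → value 12.15.

12.15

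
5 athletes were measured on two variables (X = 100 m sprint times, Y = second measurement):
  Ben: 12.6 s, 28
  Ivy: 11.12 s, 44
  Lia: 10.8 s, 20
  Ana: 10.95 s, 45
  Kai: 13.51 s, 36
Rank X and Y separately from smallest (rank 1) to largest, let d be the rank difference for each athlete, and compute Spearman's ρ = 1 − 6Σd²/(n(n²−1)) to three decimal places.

0.100

Ranks of variable 1: 4, 3, 1, 2, 5
Ranks of variable 2: 2, 4, 1, 5, 3
d = r₁ − r₂: 2, -1, 0, -3, 2
d²: 4, 1, 0, 9, 4; Σd² = 18
ρ = 1 − 6·18/(5·24) = 1 − 108/120 = 0.100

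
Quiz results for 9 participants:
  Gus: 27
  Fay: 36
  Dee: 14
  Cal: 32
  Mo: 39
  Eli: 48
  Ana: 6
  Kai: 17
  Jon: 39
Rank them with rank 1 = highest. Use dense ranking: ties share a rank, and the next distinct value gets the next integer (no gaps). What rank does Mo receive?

2

Sorted (descending): 48, 39, 39, 36, 32, 27, 17, 14, 6
The 2 values of 39 share dense rank 2.
Remaining distinct values take the next consecutive integers.
Mo has value 39 → rank 2.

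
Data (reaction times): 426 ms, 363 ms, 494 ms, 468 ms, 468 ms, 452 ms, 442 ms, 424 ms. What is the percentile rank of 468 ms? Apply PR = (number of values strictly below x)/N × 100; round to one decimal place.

N = 8.
Strictly below 468: 5. Equal to 468: 2.
PR = 5/8 × 100 = 62.5

62.5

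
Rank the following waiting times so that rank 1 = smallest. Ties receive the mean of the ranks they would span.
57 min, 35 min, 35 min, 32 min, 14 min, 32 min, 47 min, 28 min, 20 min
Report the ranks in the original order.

9, 6.5, 6.5, 4.5, 1, 4.5, 8, 3, 2

Sorted (ascending): 14, 20, 28, 32, 32, 35, 35, 47, 57
The 2 values of 32 occupy positions 4–5 → average rank (4+5)/2 = 4.5.
The 2 values of 35 occupy positions 6–7 → average rank (6+7)/2 = 6.5.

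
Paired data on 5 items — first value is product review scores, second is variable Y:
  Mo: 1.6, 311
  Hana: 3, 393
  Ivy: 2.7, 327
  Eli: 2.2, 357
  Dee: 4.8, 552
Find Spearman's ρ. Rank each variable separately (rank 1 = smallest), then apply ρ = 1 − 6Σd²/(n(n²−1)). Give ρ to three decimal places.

Ranks of variable 1: 1, 4, 3, 2, 5
Ranks of variable 2: 1, 4, 2, 3, 5
d = r₁ − r₂: 0, 0, 1, -1, 0
d²: 0, 0, 1, 1, 0; Σd² = 2
ρ = 1 − 6·2/(5·24) = 1 − 12/120 = 0.900

0.900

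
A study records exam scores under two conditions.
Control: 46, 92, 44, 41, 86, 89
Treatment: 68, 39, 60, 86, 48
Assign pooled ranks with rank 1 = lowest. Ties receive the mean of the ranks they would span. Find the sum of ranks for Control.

38.5

Sorted (ascending): 39, 41, 44, 46, 48, 60, 68, 86, 86, 89, 92
The 2 values of 86 occupy positions 8–9 → average rank (8+9)/2 = 8.5.
Control values → pooled ranks: 46→4, 92→11, 44→3, 41→2, 86→8.5, 89→10
Rank sum = 4 + 11 + 3 + 2 + 8.5 + 10 = 38.5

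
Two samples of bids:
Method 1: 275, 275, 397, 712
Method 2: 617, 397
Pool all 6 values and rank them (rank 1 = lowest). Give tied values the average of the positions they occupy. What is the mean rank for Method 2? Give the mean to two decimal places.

4.25

Sorted (ascending): 275, 275, 397, 397, 617, 712
The 2 values of 275 occupy positions 1–2 → average rank (1+2)/2 = 1.5.
The 2 values of 397 occupy positions 3–4 → average rank (3+4)/2 = 3.5.
Method 2 values → pooled ranks: 617→5, 397→3.5
Mean rank = (5 + 3.5) / 2 = 4.25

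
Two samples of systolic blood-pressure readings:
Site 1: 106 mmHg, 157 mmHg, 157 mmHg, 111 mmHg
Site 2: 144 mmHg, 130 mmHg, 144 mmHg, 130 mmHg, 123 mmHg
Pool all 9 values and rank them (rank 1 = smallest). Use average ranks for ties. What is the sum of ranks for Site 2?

Sorted (ascending): 106, 111, 123, 130, 130, 144, 144, 157, 157
The 2 values of 130 occupy positions 4–5 → average rank (4+5)/2 = 4.5.
The 2 values of 144 occupy positions 6–7 → average rank (6+7)/2 = 6.5.
The 2 values of 157 occupy positions 8–9 → average rank (8+9)/2 = 8.5.
Site 2 values → pooled ranks: 144→6.5, 130→4.5, 144→6.5, 130→4.5, 123→3
Rank sum = 6.5 + 4.5 + 6.5 + 4.5 + 3 = 25

25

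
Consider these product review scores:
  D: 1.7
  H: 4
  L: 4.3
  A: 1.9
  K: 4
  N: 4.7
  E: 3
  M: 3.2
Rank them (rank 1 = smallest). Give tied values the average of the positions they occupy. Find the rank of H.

Sorted (ascending): 1.7, 1.9, 3, 3.2, 4, 4, 4.3, 4.7
The 2 values of 4 occupy positions 5–6 → average rank (5+6)/2 = 5.5.
H has value 4 → rank 5.5.

5.5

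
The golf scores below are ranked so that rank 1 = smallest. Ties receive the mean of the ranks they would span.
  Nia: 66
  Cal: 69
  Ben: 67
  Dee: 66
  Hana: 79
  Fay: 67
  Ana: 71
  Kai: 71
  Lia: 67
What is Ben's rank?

Sorted (ascending): 66, 66, 67, 67, 67, 69, 71, 71, 79
The 2 values of 66 occupy positions 1–2 → average rank (1+2)/2 = 1.5.
The 3 values of 67 occupy positions 3–5 → average rank 4.
The 2 values of 71 occupy positions 7–8 → average rank (7+8)/2 = 7.5.
Ben has value 67 → rank 4.

4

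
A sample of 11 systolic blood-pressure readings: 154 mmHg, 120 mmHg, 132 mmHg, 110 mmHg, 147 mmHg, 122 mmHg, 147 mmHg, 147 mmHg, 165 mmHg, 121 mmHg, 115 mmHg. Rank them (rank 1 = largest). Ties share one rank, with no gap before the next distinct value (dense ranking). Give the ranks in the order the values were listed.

2, 7, 4, 9, 3, 5, 3, 3, 1, 6, 8

Sorted (descending): 165, 154, 147, 147, 147, 132, 122, 121, 120, 115, 110
The 3 values of 147 share dense rank 3.
Remaining distinct values take the next consecutive integers.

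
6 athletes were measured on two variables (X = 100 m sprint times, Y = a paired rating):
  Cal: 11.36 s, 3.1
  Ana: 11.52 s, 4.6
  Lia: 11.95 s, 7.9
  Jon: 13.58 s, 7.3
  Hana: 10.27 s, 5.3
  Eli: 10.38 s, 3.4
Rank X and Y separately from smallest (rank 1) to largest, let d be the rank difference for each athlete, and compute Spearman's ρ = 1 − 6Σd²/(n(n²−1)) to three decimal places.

Ranks of variable 1: 3, 4, 5, 6, 1, 2
Ranks of variable 2: 1, 3, 6, 5, 4, 2
d = r₁ − r₂: 2, 1, -1, 1, -3, 0
d²: 4, 1, 1, 1, 9, 0; Σd² = 16
ρ = 1 − 6·16/(6·35) = 1 − 96/210 = 0.543

0.543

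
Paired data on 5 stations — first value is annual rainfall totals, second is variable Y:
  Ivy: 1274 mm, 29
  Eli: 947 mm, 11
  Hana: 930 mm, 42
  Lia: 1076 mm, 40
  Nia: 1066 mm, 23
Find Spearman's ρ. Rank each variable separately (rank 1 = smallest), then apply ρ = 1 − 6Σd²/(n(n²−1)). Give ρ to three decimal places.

-0.100

Ranks of variable 1: 5, 2, 1, 4, 3
Ranks of variable 2: 3, 1, 5, 4, 2
d = r₁ − r₂: 2, 1, -4, 0, 1
d²: 4, 1, 16, 0, 1; Σd² = 22
ρ = 1 − 6·22/(5·24) = 1 − 132/120 = -0.100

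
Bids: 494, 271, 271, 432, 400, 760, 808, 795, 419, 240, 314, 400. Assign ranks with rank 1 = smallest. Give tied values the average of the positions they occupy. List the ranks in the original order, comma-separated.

9, 2.5, 2.5, 8, 5.5, 10, 12, 11, 7, 1, 4, 5.5

Sorted (ascending): 240, 271, 271, 314, 400, 400, 419, 432, 494, 760, 795, 808
The 2 values of 271 occupy positions 2–3 → average rank (2+3)/2 = 2.5.
The 2 values of 400 occupy positions 5–6 → average rank (5+6)/2 = 5.5.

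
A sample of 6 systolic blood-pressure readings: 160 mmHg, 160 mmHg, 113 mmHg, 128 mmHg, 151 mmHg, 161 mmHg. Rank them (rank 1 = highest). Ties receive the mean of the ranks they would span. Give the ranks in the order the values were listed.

Sorted (descending): 161, 160, 160, 151, 128, 113
The 2 values of 160 occupy positions 2–3 → average rank (2+3)/2 = 2.5.

2.5, 2.5, 6, 5, 4, 1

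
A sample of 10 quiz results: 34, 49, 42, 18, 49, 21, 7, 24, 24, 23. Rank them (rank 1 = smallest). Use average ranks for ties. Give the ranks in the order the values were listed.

7, 9.5, 8, 2, 9.5, 3, 1, 5.5, 5.5, 4

Sorted (ascending): 7, 18, 21, 23, 24, 24, 34, 42, 49, 49
The 2 values of 24 occupy positions 5–6 → average rank (5+6)/2 = 5.5.
The 2 values of 49 occupy positions 9–10 → average rank (9+10)/2 = 9.5.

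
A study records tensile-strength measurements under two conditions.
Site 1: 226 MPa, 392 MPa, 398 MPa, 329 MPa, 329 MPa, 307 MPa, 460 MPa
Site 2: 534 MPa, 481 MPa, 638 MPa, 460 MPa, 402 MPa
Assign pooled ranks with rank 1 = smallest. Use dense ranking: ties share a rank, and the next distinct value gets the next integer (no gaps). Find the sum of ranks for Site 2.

40

Sorted (ascending): 226, 307, 329, 329, 392, 398, 402, 460, 460, 481, 534, 638
The 2 values of 329 share dense rank 3.
The 2 values of 460 share dense rank 7.
Remaining distinct values take the next consecutive integers.
Site 2 values → pooled ranks: 534→9, 481→8, 638→10, 460→7, 402→6
Rank sum = 9 + 8 + 10 + 7 + 6 = 40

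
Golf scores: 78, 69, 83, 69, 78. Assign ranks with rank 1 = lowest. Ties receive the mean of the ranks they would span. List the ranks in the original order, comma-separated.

Sorted (ascending): 69, 69, 78, 78, 83
The 2 values of 69 occupy positions 1–2 → average rank (1+2)/2 = 1.5.
The 2 values of 78 occupy positions 3–4 → average rank (3+4)/2 = 3.5.

3.5, 1.5, 5, 1.5, 3.5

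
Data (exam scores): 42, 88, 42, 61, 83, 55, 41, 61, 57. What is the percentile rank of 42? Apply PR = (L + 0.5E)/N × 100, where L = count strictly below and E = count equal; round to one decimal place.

22.2

N = 9.
Strictly below 42: 1. Equal to 42: 2.
PR = (1 + 0.5·2)/9 × 100 = 22.2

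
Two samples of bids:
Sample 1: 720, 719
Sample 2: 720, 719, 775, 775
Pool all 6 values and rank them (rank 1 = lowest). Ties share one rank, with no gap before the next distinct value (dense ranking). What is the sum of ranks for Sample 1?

Sorted (ascending): 719, 719, 720, 720, 775, 775
The 2 values of 719 share dense rank 1.
The 2 values of 720 share dense rank 2.
The 2 values of 775 share dense rank 3.
Sample 1 values → pooled ranks: 720→2, 719→1
Rank sum = 2 + 1 = 3

3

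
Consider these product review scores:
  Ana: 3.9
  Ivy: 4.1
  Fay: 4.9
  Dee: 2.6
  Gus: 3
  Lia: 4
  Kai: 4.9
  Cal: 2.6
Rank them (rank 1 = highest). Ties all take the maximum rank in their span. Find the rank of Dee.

8

Sorted (descending): 4.9, 4.9, 4.1, 4, 3.9, 3, 2.6, 2.6
The 2 values of 4.9 occupy positions 1–2 → each gets rank 2.
The 2 values of 2.6 occupy positions 7–8 → each gets rank 8.
Dee has value 2.6 → rank 8.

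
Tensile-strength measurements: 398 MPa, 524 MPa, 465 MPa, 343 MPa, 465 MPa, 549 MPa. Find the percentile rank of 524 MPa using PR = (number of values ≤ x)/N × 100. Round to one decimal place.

N = 6.
Strictly below 524: 4. Equal to 524: 1.
PR = 5/6 × 100 = 83.3

83.3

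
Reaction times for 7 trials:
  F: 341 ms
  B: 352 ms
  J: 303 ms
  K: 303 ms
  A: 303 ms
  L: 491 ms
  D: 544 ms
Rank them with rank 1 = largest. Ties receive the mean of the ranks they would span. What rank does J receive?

6

Sorted (descending): 544, 491, 352, 341, 303, 303, 303
The 3 values of 303 occupy positions 5–7 → average rank 6.
J has value 303 ms → rank 6.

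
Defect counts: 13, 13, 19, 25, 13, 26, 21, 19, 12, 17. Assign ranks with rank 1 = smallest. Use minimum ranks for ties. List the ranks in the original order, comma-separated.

Sorted (ascending): 12, 13, 13, 13, 17, 19, 19, 21, 25, 26
The 3 values of 13 occupy positions 2–4 → each gets rank 2.
The 2 values of 19 occupy positions 6–7 → each gets rank 6.

2, 2, 6, 9, 2, 10, 8, 6, 1, 5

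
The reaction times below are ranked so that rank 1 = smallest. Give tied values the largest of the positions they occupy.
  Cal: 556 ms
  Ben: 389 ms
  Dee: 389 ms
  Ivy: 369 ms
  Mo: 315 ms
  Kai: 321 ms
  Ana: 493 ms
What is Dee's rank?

Sorted (ascending): 315, 321, 369, 389, 389, 493, 556
The 2 values of 389 occupy positions 4–5 → each gets rank 5.
Dee has value 389 ms → rank 5.

5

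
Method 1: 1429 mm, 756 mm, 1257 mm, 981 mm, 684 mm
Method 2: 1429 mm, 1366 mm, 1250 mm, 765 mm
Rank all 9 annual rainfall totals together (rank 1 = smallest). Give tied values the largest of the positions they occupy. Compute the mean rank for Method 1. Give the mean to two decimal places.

4.40

Sorted (ascending): 684, 756, 765, 981, 1250, 1257, 1366, 1429, 1429
The 2 values of 1429 occupy positions 8–9 → each gets rank 9.
Method 1 values → pooled ranks: 1429→9, 756→2, 1257→6, 981→4, 684→1
Mean rank = (9 + 2 + 6 + 4 + 1) / 5 = 4.40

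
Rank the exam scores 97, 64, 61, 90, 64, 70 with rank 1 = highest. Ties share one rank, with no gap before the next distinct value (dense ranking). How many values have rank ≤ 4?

Sorted (descending): 97, 90, 70, 64, 64, 61
The 2 values of 64 share dense rank 4.
Remaining distinct values take the next consecutive integers.
Ranks ≤ 4: {1, 2, 3, 4, 4} → 5 values.

5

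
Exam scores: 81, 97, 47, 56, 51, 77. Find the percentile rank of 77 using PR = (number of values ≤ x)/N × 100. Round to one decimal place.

N = 6.
Strictly below 77: 3. Equal to 77: 1.
PR = 4/6 × 100 = 66.7

66.7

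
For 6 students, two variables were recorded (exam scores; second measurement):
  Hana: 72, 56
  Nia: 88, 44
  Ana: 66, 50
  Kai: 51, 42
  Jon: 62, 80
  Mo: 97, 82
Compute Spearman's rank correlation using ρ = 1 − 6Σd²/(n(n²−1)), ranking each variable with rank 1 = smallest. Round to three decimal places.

Ranks of variable 1: 4, 5, 3, 1, 2, 6
Ranks of variable 2: 4, 2, 3, 1, 5, 6
d = r₁ − r₂: 0, 3, 0, 0, -3, 0
d²: 0, 9, 0, 0, 9, 0; Σd² = 18
ρ = 1 − 6·18/(6·35) = 1 − 108/210 = 0.486

0.486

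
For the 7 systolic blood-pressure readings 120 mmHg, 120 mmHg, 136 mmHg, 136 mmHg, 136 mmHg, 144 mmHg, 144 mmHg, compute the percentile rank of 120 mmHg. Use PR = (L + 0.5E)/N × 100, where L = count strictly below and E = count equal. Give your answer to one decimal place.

14.3

N = 7.
Strictly below 120: 0. Equal to 120: 2.
PR = (0 + 0.5·2)/7 × 100 = 14.3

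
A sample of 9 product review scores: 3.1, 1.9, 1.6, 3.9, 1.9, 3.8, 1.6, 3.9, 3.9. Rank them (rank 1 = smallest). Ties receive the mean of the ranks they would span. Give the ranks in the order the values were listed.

Sorted (ascending): 1.6, 1.6, 1.9, 1.9, 3.1, 3.8, 3.9, 3.9, 3.9
The 2 values of 1.6 occupy positions 1–2 → average rank (1+2)/2 = 1.5.
The 2 values of 1.9 occupy positions 3–4 → average rank (3+4)/2 = 3.5.
The 3 values of 3.9 occupy positions 7–9 → average rank 8.

5, 3.5, 1.5, 8, 3.5, 6, 1.5, 8, 8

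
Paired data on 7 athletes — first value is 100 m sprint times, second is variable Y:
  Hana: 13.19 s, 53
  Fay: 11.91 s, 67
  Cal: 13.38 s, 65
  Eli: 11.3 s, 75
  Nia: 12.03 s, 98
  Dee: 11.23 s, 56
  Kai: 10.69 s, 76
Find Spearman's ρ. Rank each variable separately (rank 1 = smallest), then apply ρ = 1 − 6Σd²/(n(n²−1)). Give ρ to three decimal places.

-0.321

Ranks of variable 1: 6, 4, 7, 3, 5, 2, 1
Ranks of variable 2: 1, 4, 3, 5, 7, 2, 6
d = r₁ − r₂: 5, 0, 4, -2, -2, 0, -5
d²: 25, 0, 16, 4, 4, 0, 25; Σd² = 74
ρ = 1 − 6·74/(7·48) = 1 − 444/336 = -0.321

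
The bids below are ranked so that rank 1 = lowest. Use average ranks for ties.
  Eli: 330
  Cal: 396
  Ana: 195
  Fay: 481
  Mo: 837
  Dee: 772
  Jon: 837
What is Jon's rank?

Sorted (ascending): 195, 330, 396, 481, 772, 837, 837
The 2 values of 837 occupy positions 6–7 → average rank (6+7)/2 = 6.5.
Jon has value 837 → rank 6.5.

6.5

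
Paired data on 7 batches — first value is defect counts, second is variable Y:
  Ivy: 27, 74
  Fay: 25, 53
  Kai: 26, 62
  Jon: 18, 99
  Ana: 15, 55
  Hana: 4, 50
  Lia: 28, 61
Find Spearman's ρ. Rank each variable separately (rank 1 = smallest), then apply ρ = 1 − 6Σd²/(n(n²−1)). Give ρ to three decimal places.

Ranks of variable 1: 6, 4, 5, 3, 2, 1, 7
Ranks of variable 2: 6, 2, 5, 7, 3, 1, 4
d = r₁ − r₂: 0, 2, 0, -4, -1, 0, 3
d²: 0, 4, 0, 16, 1, 0, 9; Σd² = 30
ρ = 1 − 6·30/(7·48) = 1 − 180/336 = 0.464

0.464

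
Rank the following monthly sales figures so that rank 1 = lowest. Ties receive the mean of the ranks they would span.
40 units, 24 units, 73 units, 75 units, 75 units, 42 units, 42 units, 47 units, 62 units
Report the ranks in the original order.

2, 1, 7, 8.5, 8.5, 3.5, 3.5, 5, 6

Sorted (ascending): 24, 40, 42, 42, 47, 62, 73, 75, 75
The 2 values of 42 occupy positions 3–4 → average rank (3+4)/2 = 3.5.
The 2 values of 75 occupy positions 8–9 → average rank (8+9)/2 = 8.5.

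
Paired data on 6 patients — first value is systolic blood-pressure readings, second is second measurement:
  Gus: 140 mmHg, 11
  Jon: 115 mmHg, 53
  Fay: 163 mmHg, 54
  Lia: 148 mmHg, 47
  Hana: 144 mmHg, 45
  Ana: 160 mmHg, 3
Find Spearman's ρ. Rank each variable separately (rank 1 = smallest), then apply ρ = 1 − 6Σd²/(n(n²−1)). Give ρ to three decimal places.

Ranks of variable 1: 2, 1, 6, 4, 3, 5
Ranks of variable 2: 2, 5, 6, 4, 3, 1
d = r₁ − r₂: 0, -4, 0, 0, 0, 4
d²: 0, 16, 0, 0, 0, 16; Σd² = 32
ρ = 1 − 6·32/(6·35) = 1 − 192/210 = 0.086

0.086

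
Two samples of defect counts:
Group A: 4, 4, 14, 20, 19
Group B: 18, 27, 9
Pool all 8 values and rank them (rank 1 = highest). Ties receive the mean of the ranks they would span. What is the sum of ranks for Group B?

11

Sorted (descending): 27, 20, 19, 18, 14, 9, 4, 4
The 2 values of 4 occupy positions 7–8 → average rank (7+8)/2 = 7.5.
Group B values → pooled ranks: 18→4, 27→1, 9→6
Rank sum = 4 + 1 + 6 = 11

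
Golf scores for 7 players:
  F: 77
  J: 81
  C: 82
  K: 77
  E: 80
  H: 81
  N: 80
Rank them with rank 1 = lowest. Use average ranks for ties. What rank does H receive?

5.5

Sorted (ascending): 77, 77, 80, 80, 81, 81, 82
The 2 values of 77 occupy positions 1–2 → average rank (1+2)/2 = 1.5.
The 2 values of 80 occupy positions 3–4 → average rank (3+4)/2 = 3.5.
The 2 values of 81 occupy positions 5–6 → average rank (5+6)/2 = 5.5.
H has value 81 → rank 5.5.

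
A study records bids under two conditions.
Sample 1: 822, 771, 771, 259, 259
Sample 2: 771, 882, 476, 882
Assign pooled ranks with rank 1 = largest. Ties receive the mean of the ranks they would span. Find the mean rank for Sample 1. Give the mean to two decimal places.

Sorted (descending): 882, 882, 822, 771, 771, 771, 476, 259, 259
The 2 values of 882 occupy positions 1–2 → average rank (1+2)/2 = 1.5.
The 3 values of 771 occupy positions 4–6 → average rank 5.
The 2 values of 259 occupy positions 8–9 → average rank (8+9)/2 = 8.5.
Sample 1 values → pooled ranks: 822→3, 771→5, 771→5, 259→8.5, 259→8.5
Mean rank = (3 + 5 + 5 + 8.5 + 8.5) / 5 = 6.00

6.00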